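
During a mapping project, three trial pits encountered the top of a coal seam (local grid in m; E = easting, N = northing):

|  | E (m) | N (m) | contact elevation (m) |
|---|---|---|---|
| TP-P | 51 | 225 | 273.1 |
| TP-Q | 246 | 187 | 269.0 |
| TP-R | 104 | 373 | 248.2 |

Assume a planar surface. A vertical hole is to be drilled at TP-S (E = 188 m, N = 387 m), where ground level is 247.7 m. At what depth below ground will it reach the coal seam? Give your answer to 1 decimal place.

5.8 m

Two edge vectors: TP-P→TP-Q = (195, -38, -4.1), TP-P→TP-R = (53, 148, -24.9).
Normal n = (TP-P→TP-Q) × (TP-P→TP-R) = (1553, 4638.2, 30874).
So ∂z/∂E = −n_x/n_z = −0.05030 and ∂z/∂N = −n_y/n_z = −0.15023.
Intercept c from TP-P: 273.1 + 2.57 + 33.80 = 309.47.
At (188, 387): z_contact = −9.46 − 58.14 + 309.47 = 241.87 m.
Depth below ground = 247.7 − 241.87 = 5.8 m.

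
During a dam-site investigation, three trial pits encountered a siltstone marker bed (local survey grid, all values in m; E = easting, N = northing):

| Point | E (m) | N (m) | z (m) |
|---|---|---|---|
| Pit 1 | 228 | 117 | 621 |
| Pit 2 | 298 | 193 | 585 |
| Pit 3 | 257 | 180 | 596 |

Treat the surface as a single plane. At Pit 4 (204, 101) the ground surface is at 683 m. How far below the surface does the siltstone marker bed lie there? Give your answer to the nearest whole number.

53 m

Let the plane be z = a·E + b·N + c.
Pit 2−Pit 1: 70a + 76b = −36;  Pit 3−Pit 1: 29a + 63b = −25.
Solving gives a = −0.16682, b = −0.32004.
Then c = 621 − a·228 − b·117 = 696.48.
At (204, 101): z_contact = −34.0 − 32.3 + 696.48 = 630.1 m.
Depth below ground = 683 − 630.1 = 53 m.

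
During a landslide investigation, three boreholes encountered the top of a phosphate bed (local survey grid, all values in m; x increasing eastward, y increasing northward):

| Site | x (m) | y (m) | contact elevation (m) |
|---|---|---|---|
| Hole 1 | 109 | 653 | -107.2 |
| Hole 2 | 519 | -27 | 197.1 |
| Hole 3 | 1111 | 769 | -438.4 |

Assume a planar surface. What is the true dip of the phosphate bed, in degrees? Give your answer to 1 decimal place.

Two edge vectors: Hole 1→Hole 2 = (410, -680, 304.3), Hole 1→Hole 3 = (1002, 116, -331.2).
Normal n = (Hole 1→Hole 2) × (Hole 1→Hole 3) = (189917.2, 440700.6, 728920).
So ∂z/∂x = −n_x/n_z = −0.26055 and ∂z/∂y = −n_y/n_z = −0.60459.
Gradient magnitude |∇z| = √(a² + b²) = √(0.06788 + 0.36553) = 0.65834.
True dip = arctan(0.65834) = 33.4°, dipping toward NNE (azimuth ≈ 023°).

33.4°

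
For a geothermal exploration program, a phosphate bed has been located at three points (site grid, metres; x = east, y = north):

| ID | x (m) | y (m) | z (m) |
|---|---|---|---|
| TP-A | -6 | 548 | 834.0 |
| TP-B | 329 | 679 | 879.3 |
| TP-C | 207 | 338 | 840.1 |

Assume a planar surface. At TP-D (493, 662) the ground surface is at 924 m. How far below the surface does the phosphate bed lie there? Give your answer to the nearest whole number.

Let the plane be z = a·x + b·y + c.
TP-B−TP-A: 335a + 131b = 45.3;  TP-C−TP-A: 213a − 210b = 6.1.
Solving gives a = 0.10495, b = 0.07741.
Then c = 834 − a·-6 − b·548 = 792.21.
At (493, 662): z_contact = 51.7 + 51.2 + 792.21 = 895.2 m.
Depth below ground = 924 − 895.2 = 29 m.

29 m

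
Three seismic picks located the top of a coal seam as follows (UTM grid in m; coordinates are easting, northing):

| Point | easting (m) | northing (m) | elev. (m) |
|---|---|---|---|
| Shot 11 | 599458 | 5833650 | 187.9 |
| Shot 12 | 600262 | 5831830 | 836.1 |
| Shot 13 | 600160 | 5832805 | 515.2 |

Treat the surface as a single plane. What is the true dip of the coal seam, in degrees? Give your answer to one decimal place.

18.3°

Let the plane be z = a·easting + b·northing + c.
Shot 12−Shot 11: 804a − 1820b = 648.2;  Shot 13−Shot 11: 702a − 845b = 327.3.
Solving gives a = 0.08016, b = −0.32074.
Gradient magnitude |∇z| = √(a² + b²) = √(0.00643 + 0.10288) = 0.33061.
True dip = arctan(0.33061) = 18.3°, dipping toward NNW (azimuth ≈ 346°).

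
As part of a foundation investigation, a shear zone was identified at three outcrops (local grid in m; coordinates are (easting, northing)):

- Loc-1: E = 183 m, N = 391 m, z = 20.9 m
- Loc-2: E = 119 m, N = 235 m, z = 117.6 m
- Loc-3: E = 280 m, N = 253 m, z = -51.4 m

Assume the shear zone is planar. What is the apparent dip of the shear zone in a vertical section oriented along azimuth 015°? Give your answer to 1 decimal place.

Two edge vectors: Loc-1→Loc-2 = (-64, -156, 96.7), Loc-1→Loc-3 = (97, -138, -72.3).
Normal n = (Loc-1→Loc-2) × (Loc-1→Loc-3) = (24623.4, 4752.7, 23964).
So ∂z/∂E = −n_x/n_z = −1.02752 and ∂z/∂N = −n_y/n_z = −0.19833.
Unit vector along 015° is (sin 15°, cos 15°) = (0.2588, 0.9659).
Slope in that direction = a·(0.2588) + b·(0.9659) = −0.45751.
Apparent dip = arctan|0.45751| = 24.6° (true dip is 46.3°, so apparent ≤ true as expected).

24.6°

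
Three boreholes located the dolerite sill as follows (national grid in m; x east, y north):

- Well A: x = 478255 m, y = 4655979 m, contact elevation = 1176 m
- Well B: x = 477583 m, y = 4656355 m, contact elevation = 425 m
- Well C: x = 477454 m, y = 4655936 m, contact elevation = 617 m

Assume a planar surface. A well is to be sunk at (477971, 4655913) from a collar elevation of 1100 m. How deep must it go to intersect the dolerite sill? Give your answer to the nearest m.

87 m

Let the plane be z = a·x + b·y + c.
Well B−Well A: −672a + 376b = −751;  Well C−Well A: −801a − 43b = −559.
Solving gives a = 0.73461851, b = −0.68440522.
Then c = 1176 − a·478255 − b·4655979 = 2836417.36.
At (477971, 4655913): z_contact = 351126.3 − 3186531.2 + 2836417.36 = 1012.5 m.
Depth below ground = 1100 − 1012.5 = 87 m.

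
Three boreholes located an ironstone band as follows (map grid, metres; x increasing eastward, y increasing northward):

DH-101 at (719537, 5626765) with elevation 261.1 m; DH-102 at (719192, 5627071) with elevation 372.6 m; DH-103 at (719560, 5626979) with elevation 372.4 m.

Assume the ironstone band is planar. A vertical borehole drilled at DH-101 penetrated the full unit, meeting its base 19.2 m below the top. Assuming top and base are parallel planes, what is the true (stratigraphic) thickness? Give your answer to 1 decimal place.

Two edge vectors: DH-101→DH-102 = (-345, 306, 111.5), DH-101→DH-103 = (23, 214, 111.3).
Normal n = (DH-101→DH-102) × (DH-101→DH-103) = (10196.8, 40963, -80868).
So ∂z/∂x = −n_x/n_z = 0.12609 and ∂z/∂y = −n_y/n_z = 0.50654.
|∇z| = √(a²+b²) = 0.52200, so dip δ = arctan(0.52200) = 27.56°.
True thickness = vertical thickness × cos δ = 19.2 × cos 27.56° = 17.0 m.

17.0 m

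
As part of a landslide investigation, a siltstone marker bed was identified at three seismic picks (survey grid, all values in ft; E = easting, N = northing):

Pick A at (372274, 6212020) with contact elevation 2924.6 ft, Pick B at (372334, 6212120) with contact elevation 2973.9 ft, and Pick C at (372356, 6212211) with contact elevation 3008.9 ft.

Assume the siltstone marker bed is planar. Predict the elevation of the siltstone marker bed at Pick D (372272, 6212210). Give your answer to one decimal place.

2983.2 ft

Two edge vectors: Pick A→Pick B = (60, 100, 49.3), Pick A→Pick C = (82, 191, 84.3).
Normal n = (Pick A→Pick B) × (Pick A→Pick C) = (-986.3, -1015.4, 3260).
So ∂z/∂E = −n_x/n_z = 0.302546012 and ∂z/∂N = −n_y/n_z = 0.311472393.
Intercept c from Pick A: 2924.6 − 112630.01 − 1934872.73 = −2044578.15.
At (372272, 6212210): z = 112629.4 + 1934931.9 − 2044578.15 = 2983.2 ft.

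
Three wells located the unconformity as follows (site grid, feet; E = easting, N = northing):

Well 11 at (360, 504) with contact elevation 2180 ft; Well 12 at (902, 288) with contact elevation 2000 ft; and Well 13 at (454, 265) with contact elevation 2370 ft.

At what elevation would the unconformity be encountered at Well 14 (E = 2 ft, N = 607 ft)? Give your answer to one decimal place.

2342.4 ft

Two edge vectors: Well 11→Well 12 = (542, -216, -180), Well 11→Well 13 = (94, -239, 190).
Normal n = (Well 11→Well 12) × (Well 11→Well 13) = (-84060, -119900, -109234).
So ∂z/∂E = −n_x/n_z = −0.76954 and ∂z/∂N = −n_y/n_z = −1.09764.
Intercept c from Well 11: 2180 + 277.03 + 553.21 = 3010.25.
At (2, 607): z = −1.5 − 666.3 + 3010.25 = 2342.4 ft.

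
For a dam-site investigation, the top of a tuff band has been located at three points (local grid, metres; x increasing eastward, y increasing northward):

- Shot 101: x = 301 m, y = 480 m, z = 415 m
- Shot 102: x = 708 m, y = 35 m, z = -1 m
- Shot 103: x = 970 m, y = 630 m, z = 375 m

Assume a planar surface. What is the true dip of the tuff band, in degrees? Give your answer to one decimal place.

37.4°

Let the plane be z = a·x + b·y + c.
Shot 102−Shot 101: 407a − 445b = −416;  Shot 103−Shot 101: 669a + 150b = −40.
Solving gives a = −0.22355, b = 0.73037.
Gradient magnitude |∇z| = √(a² + b²) = √(0.04998 + 0.53344) = 0.76382.
True dip = arctan(0.76382) = 37.4°, dipping toward SSE (azimuth ≈ 163°).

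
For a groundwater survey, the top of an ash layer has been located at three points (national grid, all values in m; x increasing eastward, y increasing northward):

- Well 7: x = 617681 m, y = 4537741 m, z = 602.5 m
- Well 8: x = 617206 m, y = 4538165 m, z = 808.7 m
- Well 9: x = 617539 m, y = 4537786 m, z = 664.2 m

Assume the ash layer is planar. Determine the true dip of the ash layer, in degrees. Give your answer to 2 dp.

23.50°

Let the plane be z = a·x + b·y + c.
Well 8−Well 7: −475a + 424b = 206.2;  Well 9−Well 7: −142a + 45b = 61.7.
Solving gives a = −0.43473, b = −0.00070.
Gradient magnitude |∇z| = √(a² + b²) = √(0.18899 + 0.00000) = 0.43473.
True dip = arctan(0.43473) = 23.50°, dipping toward E (azimuth ≈ 090°).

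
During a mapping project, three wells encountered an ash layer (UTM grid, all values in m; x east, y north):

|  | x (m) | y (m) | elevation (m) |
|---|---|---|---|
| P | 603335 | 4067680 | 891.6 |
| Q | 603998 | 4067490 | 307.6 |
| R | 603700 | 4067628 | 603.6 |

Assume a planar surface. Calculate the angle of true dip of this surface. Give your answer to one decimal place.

Two edge vectors: P→Q = (663, -190, -584), P→R = (365, -52, -288).
Normal n = (P→Q) × (P→R) = (24352, -22216, 34874).
So ∂z/∂x = −n_x/n_z = −0.69829 and ∂z/∂y = −n_y/n_z = 0.63704.
Gradient magnitude |∇z| = √(a² + b²) = √(0.48760 + 0.40582) = 0.94521.
True dip = arctan(0.94521) = 43.4°, dipping toward SE (azimuth ≈ 132°).

43.4°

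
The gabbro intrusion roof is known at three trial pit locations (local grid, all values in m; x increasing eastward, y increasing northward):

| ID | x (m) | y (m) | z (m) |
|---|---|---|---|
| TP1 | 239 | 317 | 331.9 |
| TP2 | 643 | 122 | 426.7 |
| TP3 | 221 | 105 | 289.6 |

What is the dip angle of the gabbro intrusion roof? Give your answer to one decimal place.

19.9°

Let the plane be z = a·x + b·y + c.
TP2−TP1: 404a − 195b = 94.8;  TP3−TP1: −18a − 212b = −42.3.
Solving gives a = 0.31793, b = 0.17253.
Gradient magnitude |∇z| = √(a² + b²) = √(0.10108 + 0.02977) = 0.36173.
True dip = arctan(0.36173) = 19.9°, dipping toward WSW (azimuth ≈ 242°).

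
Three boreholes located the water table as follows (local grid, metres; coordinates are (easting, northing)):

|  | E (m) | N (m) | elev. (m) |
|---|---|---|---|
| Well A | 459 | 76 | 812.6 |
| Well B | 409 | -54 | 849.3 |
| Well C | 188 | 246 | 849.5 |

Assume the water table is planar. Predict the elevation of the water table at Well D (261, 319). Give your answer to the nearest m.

818 m

Two edge vectors: Well A→Well B = (-50, -130, 36.7), Well A→Well C = (-271, 170, 36.9).
Normal n = (Well A→Well B) × (Well A→Well C) = (-11036, -8100.7, -43730).
So ∂z/∂E = −n_x/n_z = −0.25237 and ∂z/∂N = −n_y/n_z = −0.18524.
Intercept c from Well A: 812.6 + 115.84 + 14.08 = 942.51.
At (261, 319): z = −65.9 − 59.1 + 942.51 = 817.6 m.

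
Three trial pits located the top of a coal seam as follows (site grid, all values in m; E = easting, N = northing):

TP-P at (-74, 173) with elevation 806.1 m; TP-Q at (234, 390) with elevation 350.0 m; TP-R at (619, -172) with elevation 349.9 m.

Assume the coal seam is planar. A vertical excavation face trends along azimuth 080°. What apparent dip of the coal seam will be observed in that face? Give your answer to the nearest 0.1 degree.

Two edge vectors: TP-P→TP-Q = (308, 217, -456.1), TP-P→TP-R = (693, -345, -456.2).
Normal n = (TP-P→TP-Q) × (TP-P→TP-R) = (-256349.9, -175567.7, -256641).
So ∂z/∂E = −n_x/n_z = −0.99887 and ∂z/∂N = −n_y/n_z = −0.68410.
Unit vector along 080° is (sin 80°, cos 80°) = (0.9848, 0.1736).
Slope in that direction = a·(0.9848) + b·(0.1736) = −1.10248.
Apparent dip = arctan|1.10248| = 47.8° (true dip is 50.4°, so apparent ≤ true as expected).

47.8°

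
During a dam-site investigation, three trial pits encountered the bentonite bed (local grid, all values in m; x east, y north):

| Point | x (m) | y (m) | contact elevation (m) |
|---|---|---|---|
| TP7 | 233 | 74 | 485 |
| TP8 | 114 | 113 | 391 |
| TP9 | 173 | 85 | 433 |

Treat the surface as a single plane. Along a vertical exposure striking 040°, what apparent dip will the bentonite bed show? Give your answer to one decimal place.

45.8°

Two edge vectors: TP7→TP8 = (-119, 39, -94), TP7→TP9 = (-60, 11, -52).
Normal n = (TP7→TP8) × (TP7→TP9) = (-994, -548, 1031).
So ∂z/∂x = −n_x/n_z = 0.96411 and ∂z/∂y = −n_y/n_z = 0.53152.
Unit vector along 040° is (sin 40°, cos 40°) = (0.6428, 0.7660).
Slope in that direction = a·(0.6428) + b·(0.7660) = 1.02689.
Apparent dip = arctan|1.02689| = 45.8° (true dip is 47.8°, so apparent ≤ true as expected).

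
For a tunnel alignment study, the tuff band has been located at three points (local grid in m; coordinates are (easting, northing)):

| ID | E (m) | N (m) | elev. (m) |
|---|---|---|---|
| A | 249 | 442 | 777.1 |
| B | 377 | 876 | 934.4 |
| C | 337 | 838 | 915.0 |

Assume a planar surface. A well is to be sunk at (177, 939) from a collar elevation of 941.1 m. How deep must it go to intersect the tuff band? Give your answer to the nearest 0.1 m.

26.6 m

Two edge vectors: A→B = (128, 434, 157.3), A→C = (88, 396, 137.9).
Normal n = (A→B) × (A→C) = (-2442.2, -3808.8, 12496).
So ∂z/∂E = −n_x/n_z = 0.19544 and ∂z/∂N = −n_y/n_z = 0.30480.
Intercept c from A: 777.1 − 48.66 − 134.72 = 593.71.
At (177, 939): z_contact = 34.59 + 286.21 + 593.71 = 914.51 m.
Depth below ground = 941.1 − 914.51 = 26.6 m.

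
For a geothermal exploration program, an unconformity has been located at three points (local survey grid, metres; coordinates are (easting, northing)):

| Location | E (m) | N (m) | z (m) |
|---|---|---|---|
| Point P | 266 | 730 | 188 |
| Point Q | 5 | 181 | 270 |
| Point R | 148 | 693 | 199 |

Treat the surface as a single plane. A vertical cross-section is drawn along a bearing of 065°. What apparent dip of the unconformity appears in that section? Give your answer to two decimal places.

Two edge vectors: Point P→Point Q = (-261, -549, 82), Point P→Point R = (-118, -37, 11).
Normal n = (Point P→Point Q) × (Point P→Point R) = (-3005, -6805, -55125).
So ∂z/∂E = −n_x/n_z = −0.05451 and ∂z/∂N = −n_y/n_z = −0.12345.
Unit vector along 065° is (sin 65°, cos 65°) = (0.9063, 0.4226).
Slope in that direction = a·(0.9063) + b·(0.4226) = −0.10158.
Apparent dip = arctan|0.10158| = 5.80° (true dip is 7.7°, so apparent ≤ true as expected).

5.80°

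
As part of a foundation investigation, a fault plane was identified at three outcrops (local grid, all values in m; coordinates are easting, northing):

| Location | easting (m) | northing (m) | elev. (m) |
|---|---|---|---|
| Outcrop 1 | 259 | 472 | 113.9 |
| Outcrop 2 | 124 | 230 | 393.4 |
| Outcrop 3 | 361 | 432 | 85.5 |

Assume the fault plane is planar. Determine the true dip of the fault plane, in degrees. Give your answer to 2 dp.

45.46°

Let the plane be z = a·easting + b·northing + c.
Outcrop 2−Outcrop 1: −135a − 242b = 279.5;  Outcrop 3−Outcrop 1: 102a − 40b = −28.4.
Solving gives a = −0.60008, b = −0.82020.
Gradient magnitude |∇z| = √(a² + b²) = √(0.36010 + 0.67273) = 1.01628.
True dip = arctan(1.01628) = 45.46°, dipping toward NE (azimuth ≈ 036°).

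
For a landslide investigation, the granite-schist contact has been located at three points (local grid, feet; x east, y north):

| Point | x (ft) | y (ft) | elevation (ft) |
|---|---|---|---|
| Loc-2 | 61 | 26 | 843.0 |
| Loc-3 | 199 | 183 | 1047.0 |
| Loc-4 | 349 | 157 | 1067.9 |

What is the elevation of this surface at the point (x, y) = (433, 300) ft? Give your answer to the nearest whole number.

1241 ft

Two edge vectors: Loc-2→Loc-3 = (138, 157, 204), Loc-2→Loc-4 = (288, 131, 224.9).
Normal n = (Loc-2→Loc-3) × (Loc-2→Loc-4) = (8585.3, 27715.8, -27138).
So ∂z/∂x = −n_x/n_z = 0.31636 and ∂z/∂y = −n_y/n_z = 1.02129.
Intercept c from Loc-2: 843 − 19.30 − 26.55 = 797.15.
At (433, 300): z = 137.0 + 306.4 + 797.15 = 1240.5 ft.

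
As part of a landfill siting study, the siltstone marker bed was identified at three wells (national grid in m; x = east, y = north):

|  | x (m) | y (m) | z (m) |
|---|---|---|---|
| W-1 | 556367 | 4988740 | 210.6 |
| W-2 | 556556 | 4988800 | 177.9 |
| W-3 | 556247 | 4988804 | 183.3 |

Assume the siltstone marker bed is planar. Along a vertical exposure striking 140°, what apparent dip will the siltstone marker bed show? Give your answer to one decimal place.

19.1°

Two edge vectors: W-1→W-2 = (189, 60, -32.7), W-1→W-3 = (-120, 64, -27.3).
Normal n = (W-1→W-2) × (W-1→W-3) = (454.8, 9083.7, 19296).
So ∂z/∂x = −n_x/n_z = −0.02357 and ∂z/∂y = −n_y/n_z = −0.47076.
Unit vector along 140° is (sin 140°, cos 140°) = (0.6428, -0.7660).
Slope in that direction = a·(0.6428) + b·(-0.7660) = 0.34547.
Apparent dip = arctan|0.34547| = 19.1° (true dip is 25.2°, so apparent ≤ true as expected).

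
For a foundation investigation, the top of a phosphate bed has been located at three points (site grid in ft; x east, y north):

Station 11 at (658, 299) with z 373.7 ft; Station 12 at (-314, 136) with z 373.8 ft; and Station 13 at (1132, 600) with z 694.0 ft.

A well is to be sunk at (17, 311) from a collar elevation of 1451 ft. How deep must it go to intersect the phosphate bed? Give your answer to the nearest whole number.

904 ft

Two edge vectors: Station 11→Station 12 = (-972, -163, 0.1), Station 11→Station 13 = (474, 301, 320.3).
Normal n = (Station 11→Station 12) × (Station 11→Station 13) = (-52239, 311379, -215310).
So ∂z/∂x = −n_x/n_z = −0.24262 and ∂z/∂y = −n_y/n_z = 1.44619.
Intercept c from Station 11: 373.7 + 159.65 − 432.41 = 100.93.
At (17, 311): z_contact = −4.1 + 449.8 + 100.93 = 546.6 ft.
Depth below ground = 1451 − 546.6 = 904 ft.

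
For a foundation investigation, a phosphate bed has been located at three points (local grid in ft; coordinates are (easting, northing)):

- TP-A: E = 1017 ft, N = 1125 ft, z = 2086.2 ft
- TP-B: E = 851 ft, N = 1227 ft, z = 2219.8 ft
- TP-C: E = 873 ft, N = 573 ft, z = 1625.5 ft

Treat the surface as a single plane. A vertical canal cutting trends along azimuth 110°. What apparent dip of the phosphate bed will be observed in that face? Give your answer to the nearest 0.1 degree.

28.6°

Let the plane be z = a·E + b·N + c.
TP-B−TP-A: −166a + 102b = 133.6;  TP-C−TP-A: −144a − 552b = −460.7.
Solving gives a = −0.25165, b = 0.90025.
Unit vector along 110° is (sin 110°, cos 110°) = (0.9397, -0.3420).
Slope in that direction = a·(0.9397) + b·(-0.3420) = −0.54438.
Apparent dip = arctan|0.54438| = 28.6° (true dip is 43.1°, so apparent ≤ true as expected).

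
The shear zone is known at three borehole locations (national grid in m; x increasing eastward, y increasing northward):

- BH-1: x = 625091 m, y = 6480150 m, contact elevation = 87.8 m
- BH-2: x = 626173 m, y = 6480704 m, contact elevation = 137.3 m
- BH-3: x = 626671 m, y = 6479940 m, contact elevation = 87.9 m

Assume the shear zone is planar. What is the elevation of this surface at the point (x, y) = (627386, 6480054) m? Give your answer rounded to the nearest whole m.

Two edge vectors: BH-1→BH-2 = (1082, 554, 49.5), BH-1→BH-3 = (1580, -210, 0.1).
Normal n = (BH-1→BH-2) × (BH-1→BH-3) = (10450.4, 78101.8, -1102540).
So ∂z/∂x = −n_x/n_z = 0.00947848 and ∂z/∂y = −n_y/n_z = 0.07083806.
Intercept c from BH-1: 87.8 − 5924.91 − 459041.29 = −464878.40.
At (627386, 6480054): z = 5946.7 + 459034.5 − 464878.40 = 102.8 m.

103 m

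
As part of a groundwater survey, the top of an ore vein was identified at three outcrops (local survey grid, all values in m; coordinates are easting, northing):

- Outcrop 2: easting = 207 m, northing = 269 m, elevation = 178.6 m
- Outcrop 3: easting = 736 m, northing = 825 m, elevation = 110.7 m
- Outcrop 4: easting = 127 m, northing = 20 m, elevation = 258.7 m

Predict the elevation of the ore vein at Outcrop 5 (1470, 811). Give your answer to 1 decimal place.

349.1 m

Two edge vectors: Outcrop 2→Outcrop 3 = (529, 556, -67.9), Outcrop 2→Outcrop 4 = (-80, -249, 80.1).
Normal n = (Outcrop 2→Outcrop 3) × (Outcrop 2→Outcrop 4) = (27628.5, -36940.9, -87241).
So ∂z/∂easting = −n_x/n_z = 0.316692 and ∂z/∂northing = −n_y/n_z = −0.423435.
Intercept c from Outcrop 2: 178.6 − 65.56 + 113.90 = 226.95.
At (1470, 811): z = 465.5 − 343.4 + 226.95 = 349.1 m.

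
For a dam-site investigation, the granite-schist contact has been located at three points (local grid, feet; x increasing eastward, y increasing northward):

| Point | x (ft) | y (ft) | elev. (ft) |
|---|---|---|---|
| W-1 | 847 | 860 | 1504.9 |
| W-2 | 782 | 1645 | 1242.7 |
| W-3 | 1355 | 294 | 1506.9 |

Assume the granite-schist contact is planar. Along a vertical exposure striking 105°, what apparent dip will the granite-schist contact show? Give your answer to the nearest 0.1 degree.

16.5°

Two edge vectors: W-1→W-2 = (-65, 785, -262.2), W-1→W-3 = (508, -566, 2).
Normal n = (W-1→W-2) × (W-1→W-3) = (-146835.2, -133067.6, -361990).
So ∂z/∂x = −n_x/n_z = −0.40563 and ∂z/∂y = −n_y/n_z = −0.36760.
Unit vector along 105° is (sin 105°, cos 105°) = (0.9659, -0.2588).
Slope in that direction = a·(0.9659) + b·(-0.2588) = −0.29667.
Apparent dip = arctan|0.29667| = 16.5° (true dip is 28.7°, so apparent ≤ true as expected).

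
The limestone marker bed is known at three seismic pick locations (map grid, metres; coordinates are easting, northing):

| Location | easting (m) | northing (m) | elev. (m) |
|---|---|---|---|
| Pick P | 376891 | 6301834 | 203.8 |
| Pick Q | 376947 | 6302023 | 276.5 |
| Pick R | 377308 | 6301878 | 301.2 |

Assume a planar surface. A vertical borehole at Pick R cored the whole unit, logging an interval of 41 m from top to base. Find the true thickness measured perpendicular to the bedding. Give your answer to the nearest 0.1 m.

Let the plane be z = a·easting + b·northing + c.
Pick Q−Pick P: 56a + 189b = 72.7;  Pick R−Pick P: 417a + 44b = 97.4.
Solving gives a = 0.19921, b = 0.32563.
|∇z| = √(a²+b²) = 0.38173, so dip δ = arctan(0.38173) = 20.89°.
True thickness = vertical thickness × cos δ = 41 × cos 20.89° = 38.3 m.

38.3 m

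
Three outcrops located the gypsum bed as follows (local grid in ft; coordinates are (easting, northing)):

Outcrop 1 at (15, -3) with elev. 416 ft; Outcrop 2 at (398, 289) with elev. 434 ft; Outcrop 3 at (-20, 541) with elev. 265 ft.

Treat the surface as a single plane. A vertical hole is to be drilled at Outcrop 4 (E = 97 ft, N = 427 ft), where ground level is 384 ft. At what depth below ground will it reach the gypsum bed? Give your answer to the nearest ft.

60 ft

Two edge vectors: Outcrop 1→Outcrop 2 = (383, 292, 18), Outcrop 1→Outcrop 3 = (-35, 544, -151).
Normal n = (Outcrop 1→Outcrop 2) × (Outcrop 1→Outcrop 3) = (-53884, 57203, 218572).
So ∂z/∂E = −n_x/n_z = 0.24653 and ∂z/∂N = −n_y/n_z = −0.26171.
Intercept c from Outcrop 1: 416 − 3.70 − 0.79 = 411.52.
At (97, 427): z_contact = 23.9 − 111.8 + 411.52 = 323.7 ft.
Depth below ground = 384 − 323.7 = 60 ft.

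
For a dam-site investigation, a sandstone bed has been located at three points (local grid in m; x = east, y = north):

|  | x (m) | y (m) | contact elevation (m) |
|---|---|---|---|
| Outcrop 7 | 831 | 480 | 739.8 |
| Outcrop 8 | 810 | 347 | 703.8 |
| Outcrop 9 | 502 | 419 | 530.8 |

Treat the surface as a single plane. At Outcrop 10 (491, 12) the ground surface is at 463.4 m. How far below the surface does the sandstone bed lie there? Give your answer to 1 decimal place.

Two edge vectors: Outcrop 7→Outcrop 8 = (-21, -133, -36), Outcrop 7→Outcrop 9 = (-329, -61, -209).
Normal n = (Outcrop 7→Outcrop 8) × (Outcrop 7→Outcrop 9) = (25601, 7455, -42476).
So ∂z/∂x = −n_x/n_z = 0.60272 and ∂z/∂y = −n_y/n_z = 0.17551.
Intercept c from Outcrop 7: 739.8 − 500.86 − 84.25 = 154.70.
At (491, 12): z_contact = 295.93 + 2.11 + 154.70 = 452.74 m.
Depth below ground = 463.4 − 452.74 = 10.7 m.

10.7 m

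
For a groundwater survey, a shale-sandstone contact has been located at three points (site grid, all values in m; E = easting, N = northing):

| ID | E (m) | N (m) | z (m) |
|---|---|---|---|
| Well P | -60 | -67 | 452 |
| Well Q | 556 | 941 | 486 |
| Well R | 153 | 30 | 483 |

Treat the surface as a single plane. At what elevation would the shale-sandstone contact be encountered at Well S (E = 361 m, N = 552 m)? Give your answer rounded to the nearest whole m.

481 m

Two edge vectors: Well P→Well Q = (616, 1008, 34), Well P→Well R = (213, 97, 31).
Normal n = (Well P→Well Q) × (Well P→Well R) = (27950, -11854, -154952).
So ∂z/∂E = −n_x/n_z = 0.18038 and ∂z/∂N = −n_y/n_z = −0.07650.
Intercept c from Well P: 452 + 10.82 − 5.13 = 457.70.
At (361, 552): z = 65.1 − 42.2 + 457.70 = 480.6 m.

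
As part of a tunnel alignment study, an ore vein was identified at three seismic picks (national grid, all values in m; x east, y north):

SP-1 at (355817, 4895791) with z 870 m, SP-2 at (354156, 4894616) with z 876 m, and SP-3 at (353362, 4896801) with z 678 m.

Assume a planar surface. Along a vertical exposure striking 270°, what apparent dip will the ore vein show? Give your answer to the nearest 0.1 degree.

Let the plane be z = a·x + b·y + c.
SP-2−SP-1: −1661a − 1175b = 6;  SP-3−SP-1: −2455a + 1010b = −192.
Solving gives a = 0.04812, b = −0.07313.
Unit vector along 270° is (sin 270°, cos 270°) = (-1.0000, -0.0000).
Slope in that direction = a·(-1.0000) + b·(-0.0000) = −0.04812.
Apparent dip = arctan|0.04812| = 2.8° (true dip is 5.0°, so apparent ≤ true as expected).

2.8°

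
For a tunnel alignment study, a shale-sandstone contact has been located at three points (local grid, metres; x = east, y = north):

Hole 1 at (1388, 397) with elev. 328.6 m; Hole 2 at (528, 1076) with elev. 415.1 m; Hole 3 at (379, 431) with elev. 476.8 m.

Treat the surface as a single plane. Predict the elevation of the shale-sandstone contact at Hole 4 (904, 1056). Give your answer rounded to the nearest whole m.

Two edge vectors: Hole 1→Hole 2 = (-860, 679, 86.5), Hole 1→Hole 3 = (-1009, 34, 148.2).
Normal n = (Hole 1→Hole 2) × (Hole 1→Hole 3) = (97686.8, 40173.5, 655871).
So ∂z/∂x = −n_x/n_z = −0.14894 and ∂z/∂y = −n_y/n_z = −0.06125.
Intercept c from Hole 1: 328.6 + 206.73 + 24.32 = 559.65.
At (904, 1056): z = −134.6 − 64.7 + 559.65 = 360.3 m.

360 m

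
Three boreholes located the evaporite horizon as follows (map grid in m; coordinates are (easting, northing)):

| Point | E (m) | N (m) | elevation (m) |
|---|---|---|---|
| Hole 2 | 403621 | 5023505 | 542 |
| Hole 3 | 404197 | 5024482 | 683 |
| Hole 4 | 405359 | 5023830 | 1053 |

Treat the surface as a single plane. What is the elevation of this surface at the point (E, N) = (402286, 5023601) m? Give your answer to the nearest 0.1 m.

138.2 m

Two edge vectors: Hole 2→Hole 3 = (576, 977, 141), Hole 2→Hole 4 = (1738, 325, 511).
Normal n = (Hole 2→Hole 3) × (Hole 2→Hole 4) = (453422, -49278, -1510826).
So ∂z/∂E = −n_x/n_z = 0.300115301 and ∂z/∂N = −n_y/n_z = −0.032616595.
Intercept c from Hole 2: 542 − 121132.84 + 163849.63 = 43258.79.
At (402286, 5023601): z = 120732.2 − 163852.8 + 43258.79 = 138.2 m.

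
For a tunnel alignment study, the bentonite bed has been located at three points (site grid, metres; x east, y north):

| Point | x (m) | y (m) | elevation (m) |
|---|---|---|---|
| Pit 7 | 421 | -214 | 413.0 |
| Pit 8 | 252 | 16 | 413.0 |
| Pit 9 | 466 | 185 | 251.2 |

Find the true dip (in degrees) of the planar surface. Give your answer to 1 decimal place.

30.7°

Let the plane be z = a·x + b·y + c.
Pit 8−Pit 7: −169a + 230b = 0;  Pit 9−Pit 7: 45a + 399b = −161.8.
Solving gives a = −0.47845, b = −0.35155.
Gradient magnitude |∇z| = √(a² + b²) = √(0.22891 + 0.12359) = 0.59372.
True dip = arctan(0.59372) = 30.7°, dipping toward NE (azimuth ≈ 054°).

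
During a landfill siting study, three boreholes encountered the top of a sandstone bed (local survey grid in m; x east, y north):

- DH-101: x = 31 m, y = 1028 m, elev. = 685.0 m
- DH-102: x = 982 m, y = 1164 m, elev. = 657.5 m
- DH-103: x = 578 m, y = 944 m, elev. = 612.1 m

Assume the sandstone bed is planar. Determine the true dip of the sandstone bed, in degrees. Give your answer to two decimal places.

19.83°

Let the plane be z = a·x + b·y + c.
DH-102−DH-101: 951a + 136b = −27.5;  DH-103−DH-101: 547a − 84b = −72.9.
Solving gives a = −0.07924, b = 0.35187.
Gradient magnitude |∇z| = √(a² + b²) = √(0.00628 + 0.12381) = 0.36068.
True dip = arctan(0.36068) = 19.83°, dipping toward SSE (azimuth ≈ 167°).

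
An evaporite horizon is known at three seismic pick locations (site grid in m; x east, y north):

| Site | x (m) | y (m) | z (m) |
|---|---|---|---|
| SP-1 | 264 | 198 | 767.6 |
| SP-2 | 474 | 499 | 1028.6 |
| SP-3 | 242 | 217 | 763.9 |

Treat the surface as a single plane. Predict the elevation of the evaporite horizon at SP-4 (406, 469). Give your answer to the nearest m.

Let the plane be z = a·x + b·y + c.
SP-2−SP-1: 210a + 301b = 261;  SP-3−SP-1: −22a + 19b = −3.7.
Solving gives a = 0.57225, b = 0.46787.
Then c = 767.6 − a·264 − b·198 = 523.89.
At (406, 469): z = 232.3 + 219.4 + 523.89 = 975.7 m.

976 m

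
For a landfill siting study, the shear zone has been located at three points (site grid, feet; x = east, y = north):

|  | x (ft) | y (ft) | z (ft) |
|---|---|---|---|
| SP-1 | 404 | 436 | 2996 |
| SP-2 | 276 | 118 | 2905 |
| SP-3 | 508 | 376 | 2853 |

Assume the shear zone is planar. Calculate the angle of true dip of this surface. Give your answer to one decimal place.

Let the plane be z = a·x + b·y + c.
SP-2−SP-1: −128a − 318b = −91;  SP-3−SP-1: 104a − 60b = −143.
Solving gives a = −0.98189, b = 0.68139.
Gradient magnitude |∇z| = √(a² + b²) = √(0.96411 + 0.46429) = 1.19516.
True dip = arctan(1.19516) = 50.1°, dipping toward SE (azimuth ≈ 125°).

50.1°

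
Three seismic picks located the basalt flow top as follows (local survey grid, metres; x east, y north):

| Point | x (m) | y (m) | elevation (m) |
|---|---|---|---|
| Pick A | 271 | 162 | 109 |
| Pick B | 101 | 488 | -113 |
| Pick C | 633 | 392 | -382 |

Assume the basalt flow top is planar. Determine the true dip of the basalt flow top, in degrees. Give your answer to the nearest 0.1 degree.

Two edge vectors: Pick A→Pick B = (-170, 326, -222), Pick A→Pick C = (362, 230, -491).
Normal n = (Pick A→Pick B) × (Pick A→Pick C) = (-109006, -163834, -157112).
So ∂z/∂x = −n_x/n_z = −0.69381 and ∂z/∂y = −n_y/n_z = −1.04278.
Gradient magnitude |∇z| = √(a² + b²) = √(0.48137 + 1.08740) = 1.25251.
True dip = arctan(1.25251) = 51.4°, dipping toward NNE (azimuth ≈ 034°).

51.4°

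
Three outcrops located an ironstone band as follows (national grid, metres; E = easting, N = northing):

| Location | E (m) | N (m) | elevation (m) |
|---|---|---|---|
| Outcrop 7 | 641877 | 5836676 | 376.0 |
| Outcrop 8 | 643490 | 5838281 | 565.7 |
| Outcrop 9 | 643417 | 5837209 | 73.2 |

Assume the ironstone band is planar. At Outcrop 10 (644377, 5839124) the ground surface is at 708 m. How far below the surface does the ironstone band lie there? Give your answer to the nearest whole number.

Let the plane be z = a·E + b·N + c.
Outcrop 8−Outcrop 7: 1613a + 1605b = 189.7;  Outcrop 9−Outcrop 7: 1540a + 533b = −302.8.
Solving gives a = −0.36421505, b = 0.48422360.
Then c = 376 − a·641877 − b·5836676 = −2592099.00.
At (644377, 5839124): z_contact = −234691.8 + 2827441.6 − 2592099.00 = 650.8 m.
Depth below ground = 708 − 650.8 = 57 m.

57 m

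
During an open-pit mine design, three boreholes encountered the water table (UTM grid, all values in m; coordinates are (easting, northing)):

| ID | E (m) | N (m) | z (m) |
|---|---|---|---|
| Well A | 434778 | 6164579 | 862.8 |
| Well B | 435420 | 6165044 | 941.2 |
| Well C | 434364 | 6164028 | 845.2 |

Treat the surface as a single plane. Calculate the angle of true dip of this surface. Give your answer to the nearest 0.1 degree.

Let the plane be z = a·E + b·N + c.
Well B−Well A: 642a + 465b = 78.4;  Well C−Well A: −414a − 551b = −17.6.
Solving gives a = 0.21717, b = −0.13123.
Gradient magnitude |∇z| = √(a² + b²) = √(0.04716 + 0.01722) = 0.25374.
True dip = arctan(0.25374) = 14.2°, dipping toward WNW (azimuth ≈ 301°).

14.2°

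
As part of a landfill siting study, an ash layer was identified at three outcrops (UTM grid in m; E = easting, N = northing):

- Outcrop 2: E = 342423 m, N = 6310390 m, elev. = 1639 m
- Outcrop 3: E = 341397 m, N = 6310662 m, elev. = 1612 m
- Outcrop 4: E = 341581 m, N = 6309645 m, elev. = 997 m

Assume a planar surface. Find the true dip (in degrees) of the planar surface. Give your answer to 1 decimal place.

33.8°

Two edge vectors: Outcrop 2→Outcrop 3 = (-1026, 272, -27), Outcrop 2→Outcrop 4 = (-842, -745, -642).
Normal n = (Outcrop 2→Outcrop 3) × (Outcrop 2→Outcrop 4) = (-194739, -635958, 993394).
So ∂z/∂E = −n_x/n_z = 0.19603 and ∂z/∂N = −n_y/n_z = 0.64019.
Gradient magnitude |∇z| = √(a² + b²) = √(0.03843 + 0.40984) = 0.66953.
True dip = arctan(0.66953) = 33.8°, dipping toward SSW (azimuth ≈ 197°).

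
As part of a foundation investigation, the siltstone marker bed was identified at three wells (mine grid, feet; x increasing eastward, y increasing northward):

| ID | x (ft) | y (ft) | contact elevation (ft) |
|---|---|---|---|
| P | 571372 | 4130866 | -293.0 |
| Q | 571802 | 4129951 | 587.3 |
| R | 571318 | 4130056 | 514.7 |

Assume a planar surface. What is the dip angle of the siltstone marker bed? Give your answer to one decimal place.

Two edge vectors: P→Q = (430, -915, 880.3), P→R = (-54, -810, 807.7).
Normal n = (P→Q) × (P→R) = (-26002.5, -394847.2, -397710).
So ∂z/∂x = −n_x/n_z = −0.06538 and ∂z/∂y = −n_y/n_z = −0.99280.
Gradient magnitude |∇z| = √(a² + b²) = √(0.00427 + 0.98566) = 0.99495.
True dip = arctan(0.99495) = 44.9°, dipping toward N (azimuth ≈ 004°).

44.9°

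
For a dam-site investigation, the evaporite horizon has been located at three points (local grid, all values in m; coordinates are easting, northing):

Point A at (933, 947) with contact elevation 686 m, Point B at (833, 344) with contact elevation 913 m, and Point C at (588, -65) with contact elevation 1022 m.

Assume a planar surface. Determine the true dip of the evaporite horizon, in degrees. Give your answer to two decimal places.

26.08°

Two edge vectors: Point A→Point B = (-100, -603, 227), Point A→Point C = (-345, -1012, 336).
Normal n = (Point A→Point B) × (Point A→Point C) = (27116, -44715, -106835).
So ∂z/∂easting = −n_x/n_z = 0.25381 and ∂z/∂northing = −n_y/n_z = −0.41854.
Gradient magnitude |∇z| = √(a² + b²) = √(0.06442 + 0.17518) = 0.48949.
True dip = arctan(0.48949) = 26.08°, dipping toward NNW (azimuth ≈ 329°).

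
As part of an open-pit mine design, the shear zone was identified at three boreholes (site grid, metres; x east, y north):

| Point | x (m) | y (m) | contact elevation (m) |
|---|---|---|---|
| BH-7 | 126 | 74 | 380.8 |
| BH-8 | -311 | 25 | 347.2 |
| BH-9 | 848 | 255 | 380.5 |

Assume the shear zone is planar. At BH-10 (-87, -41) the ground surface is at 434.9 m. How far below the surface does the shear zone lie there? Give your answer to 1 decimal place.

Let the plane be z = a·x + b·y + c.
BH-8−BH-7: −437a − 49b = −33.6;  BH-9−BH-7: 722a + 181b = −0.3.
Solving gives a = 0.13944, b = −0.55789.
Then c = 380.8 − a·126 − b·74 = 404.51.
At (-87, -41): z_contact = −12.13 + 22.87 + 404.51 = 415.26 m.
Depth below ground = 434.9 − 415.26 = 19.6 m.

19.6 m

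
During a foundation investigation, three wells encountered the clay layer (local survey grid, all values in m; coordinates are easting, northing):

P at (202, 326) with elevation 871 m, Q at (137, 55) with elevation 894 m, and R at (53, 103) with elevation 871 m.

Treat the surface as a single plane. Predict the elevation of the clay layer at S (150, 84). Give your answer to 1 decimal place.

Let the plane be z = a·easting + b·northing + c.
Q−P: −65a − 271b = 23;  R−P: −149a − 223b = 0.
Solving gives a = 0.19815, b = −0.13240.
Then c = 871 − a·202 − b·326 = 874.13.
At (150, 84): z = 29.7 − 11.1 + 874.13 = 892.7 m.

892.7 m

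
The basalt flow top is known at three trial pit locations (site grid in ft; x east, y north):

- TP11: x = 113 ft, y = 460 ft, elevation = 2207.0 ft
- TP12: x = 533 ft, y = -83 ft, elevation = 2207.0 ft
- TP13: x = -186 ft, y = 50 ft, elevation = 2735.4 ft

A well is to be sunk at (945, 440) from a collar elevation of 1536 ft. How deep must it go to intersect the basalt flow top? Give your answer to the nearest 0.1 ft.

Let the plane be z = a·x + b·y + c.
TP12−TP11: 420a − 543b = 0;  TP13−TP11: −299a − 410b = 528.4.
Solving gives a = −0.85762, b = −0.66335.
Then c = 2207 − a·113 − b·460 = 2609.05.
At (945, 440): z_contact = −810.45 − 291.87 + 2609.05 = 1506.73 ft.
Depth below ground = 1536 − 1506.73 = 29.3 ft.

29.3 ft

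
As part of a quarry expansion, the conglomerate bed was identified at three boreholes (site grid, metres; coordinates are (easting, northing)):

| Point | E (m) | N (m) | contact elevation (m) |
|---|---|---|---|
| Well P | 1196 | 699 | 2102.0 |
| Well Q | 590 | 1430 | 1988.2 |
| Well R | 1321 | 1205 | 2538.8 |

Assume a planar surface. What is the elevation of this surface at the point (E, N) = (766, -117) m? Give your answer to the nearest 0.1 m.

Two edge vectors: Well P→Well Q = (-606, 731, -113.8), Well P→Well R = (125, 506, 436.8).
Normal n = (Well P→Well Q) × (Well P→Well R) = (376883.6, 250475.8, -398011).
So ∂z/∂E = −n_x/n_z = 0.946918 and ∂z/∂N = −n_y/n_z = 0.629319.
Intercept c from Well P: 2102 − 1132.51 − 439.89 = 529.59.
At (766, -117): z = 725.3 − 73.6 + 529.59 = 1181.3 m.

1181.3 m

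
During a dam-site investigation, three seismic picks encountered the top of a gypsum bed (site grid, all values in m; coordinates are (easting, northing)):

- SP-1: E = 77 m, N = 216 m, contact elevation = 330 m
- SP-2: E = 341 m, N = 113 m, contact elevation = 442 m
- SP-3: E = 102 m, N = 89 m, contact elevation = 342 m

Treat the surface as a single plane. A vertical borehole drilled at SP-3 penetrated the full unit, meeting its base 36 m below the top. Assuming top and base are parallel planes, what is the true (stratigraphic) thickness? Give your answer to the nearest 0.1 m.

33.2 m

Let the plane be z = a·E + b·N + c.
SP-2−SP-1: 264a − 103b = 112;  SP-3−SP-1: 25a − 127b = 12.
Solving gives a = 0.41960, b = −0.01189.
|∇z| = √(a²+b²) = 0.41977, so dip δ = arctan(0.41977) = 22.77°.
True thickness = vertical thickness × cos δ = 36 × cos 22.77° = 33.2 m.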